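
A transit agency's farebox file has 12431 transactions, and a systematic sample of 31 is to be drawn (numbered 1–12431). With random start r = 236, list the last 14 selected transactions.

k = N/n = 12431/31 = 401
18th selection = 236 + 17×401 = 7053
19th: 7053 + 401 = 7454
20th: 7454 + 401 = 7855
21st: 7855 + 401 = 8256
22nd: 8256 + 401 = 8657
23rd: 8657 + 401 = 9058
24th: 9058 + 401 = 9459
25th: 9459 + 401 = 9860
26th: 9860 + 401 = 10261
27th: 10261 + 401 = 10662
28th: 10662 + 401 = 11063
29th: 11063 + 401 = 11464
30th: 11464 + 401 = 11865
31st: 11865 + 401 = 12266

7053, 7454, 7855, 8256, 8657, 9058, 9459, 9860, 10261, 10662, 11063, 11464, 11865, 12266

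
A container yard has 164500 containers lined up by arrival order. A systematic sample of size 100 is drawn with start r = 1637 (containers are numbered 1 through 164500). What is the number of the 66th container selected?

k = 164500/100 = 1645
66th selection = r + (66−1)·k = 1637 + 65×1645 = 1637 + 106925 = 108562

108562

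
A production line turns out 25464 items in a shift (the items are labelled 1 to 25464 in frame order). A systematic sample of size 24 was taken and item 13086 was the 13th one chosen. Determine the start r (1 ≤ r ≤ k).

354

k = 25464/24 = 1061
r = 13086 − (13−1)×1061 = 13086 − 12732 = 354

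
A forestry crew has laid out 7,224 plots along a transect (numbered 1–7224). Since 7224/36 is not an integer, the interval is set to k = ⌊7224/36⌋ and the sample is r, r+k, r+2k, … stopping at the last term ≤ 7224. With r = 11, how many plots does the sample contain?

37

k = ⌊7224/36⌋ = 200
Achieved size = ⌊(7224 − 11)/200⌋ + 1 = ⌊7213/200⌋ + 1 = 36 + 1 = 37
(last selection: 11 + 36×200 = 7211 ≤ 7224; next would be 7411 > 7224)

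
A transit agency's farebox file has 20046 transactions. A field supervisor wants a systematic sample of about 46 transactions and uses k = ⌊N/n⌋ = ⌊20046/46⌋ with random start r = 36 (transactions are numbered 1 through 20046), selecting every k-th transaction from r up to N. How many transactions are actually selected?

47

k = ⌊20046/46⌋ = 435
Achieved size = ⌊(20046 − 36)/435⌋ + 1 = ⌊20010/435⌋ + 1 = 46 + 1 = 47
(last selection: 36 + 46×435 = 20046 ≤ 20046; next would be 20481 > 20046)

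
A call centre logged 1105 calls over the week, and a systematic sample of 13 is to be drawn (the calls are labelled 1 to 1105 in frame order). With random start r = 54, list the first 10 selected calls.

54, 139, 224, 309, 394, 479, 564, 649, 734, 819

k = N/n = 1105/13 = 85
call 1: 54
call 2: 54 + 85 = 139
call 3: 139 + 85 = 224
call 4: 224 + 85 = 309
call 5: 309 + 85 = 394
call 6: 394 + 85 = 479
call 7: 479 + 85 = 564
call 8: 564 + 85 = 649
call 9: 649 + 85 = 734
call 10: 734 + 85 = 819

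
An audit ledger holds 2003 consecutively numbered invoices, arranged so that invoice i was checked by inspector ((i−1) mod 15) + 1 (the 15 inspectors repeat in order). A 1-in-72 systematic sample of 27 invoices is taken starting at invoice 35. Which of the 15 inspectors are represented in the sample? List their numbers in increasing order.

2, 5, 8, 11, 14

Consecutive selections differ by k = 72, so their inspector numbers differ by 72 mod 15 = 12.
gcd(72, 15) = 3, so the sample visits 15/3 = 5 distinct residues mod 15.
Start 35 is inspector 5; the inspectors hit are 2, 5, 8, 11, 14.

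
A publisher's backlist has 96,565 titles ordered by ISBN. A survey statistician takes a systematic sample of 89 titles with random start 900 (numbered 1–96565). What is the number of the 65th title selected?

k = 96565/89 = 1085
65th selection = r + (65−1)·k = 900 + 64×1085 = 900 + 69440 = 70340

70340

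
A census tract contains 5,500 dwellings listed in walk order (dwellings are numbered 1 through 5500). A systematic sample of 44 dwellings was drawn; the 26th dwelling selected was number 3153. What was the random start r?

28

k = 5500/44 = 125
r = 3153 − (26−1)×125 = 3153 − 3125 = 28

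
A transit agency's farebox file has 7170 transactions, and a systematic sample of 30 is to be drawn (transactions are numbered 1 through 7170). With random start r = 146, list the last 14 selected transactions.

3970, 4209, 4448, 4687, 4926, 5165, 5404, 5643, 5882, 6121, 6360, 6599, 6838, 7077

k = N/n = 7170/30 = 239
17th selection = 146 + 16×239 = 3970
18th: 3970 + 239 = 4209
19th: 4209 + 239 = 4448
20th: 4448 + 239 = 4687
21st: 4687 + 239 = 4926
22nd: 4926 + 239 = 5165
23rd: 5165 + 239 = 5404
24th: 5404 + 239 = 5643
25th: 5643 + 239 = 5882
26th: 5882 + 239 = 6121
27th: 6121 + 239 = 6360
28th: 6360 + 239 = 6599
29th: 6599 + 239 = 6838
30th: 6838 + 239 = 7077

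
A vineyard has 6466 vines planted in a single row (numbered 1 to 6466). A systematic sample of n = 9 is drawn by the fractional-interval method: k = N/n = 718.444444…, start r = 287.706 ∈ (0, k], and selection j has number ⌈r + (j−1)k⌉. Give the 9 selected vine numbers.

288, 1007, 1725, 2444, 3162, 3880, 4599, 5317, 6036

j=1: r + 0k = 287.706 → ⌈·⌉ = 288
j=2: r + 1k = 1006.150444… → ⌈·⌉ = 1007
j=3: r + 2k = 1724.594888… → ⌈·⌉ = 1725
j=4: r + 3k = 2443.039333… → ⌈·⌉ = 2444
j=5: r + 4k = 3161.483777… → ⌈·⌉ = 3162
j=6: r + 5k = 3879.928222… → ⌈·⌉ = 3880
j=7: r + 6k = 4598.372666… → ⌈·⌉ = 4599
j=8: r + 7k = 5316.817111… → ⌈·⌉ = 5317
j=9: r + 8k = 6035.261555… → ⌈·⌉ = 6036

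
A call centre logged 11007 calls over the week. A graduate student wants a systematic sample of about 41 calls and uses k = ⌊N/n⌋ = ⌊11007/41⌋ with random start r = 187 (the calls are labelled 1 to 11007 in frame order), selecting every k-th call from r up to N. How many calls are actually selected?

41

k = ⌊11007/41⌋ = 268
Achieved size = ⌊(11007 − 187)/268⌋ + 1 = ⌊10820/268⌋ + 1 = 40 + 1 = 41
(last selection: 187 + 40×268 = 10907 ≤ 11007; next would be 11175 > 11007)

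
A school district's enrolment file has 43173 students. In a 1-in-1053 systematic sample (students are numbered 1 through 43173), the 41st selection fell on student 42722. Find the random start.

602

k = 1053
r = 42722 − (41−1)×1053 = 42722 − 42120 = 602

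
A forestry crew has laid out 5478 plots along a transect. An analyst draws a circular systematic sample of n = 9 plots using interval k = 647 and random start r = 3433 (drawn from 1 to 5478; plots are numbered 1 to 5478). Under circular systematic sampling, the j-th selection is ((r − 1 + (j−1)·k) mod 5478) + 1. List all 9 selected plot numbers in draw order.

3433, 4080, 4727, 5374, 543, 1190, 1837, 2484, 3131

Selection 1: 3433
Selection 2: 3433 + 647 = 4080
Selection 3: 4080 + 647 = 4727
Selection 4: 4727 + 647 = 5374
Selection 5: 5374 + 647 = 6021 → 6021 − 5478 = 543
Selection 6: 543 + 647 = 1190
Selection 7: 1190 + 647 = 1837
Selection 8: 1837 + 647 = 2484
Selection 9: 2484 + 647 = 3131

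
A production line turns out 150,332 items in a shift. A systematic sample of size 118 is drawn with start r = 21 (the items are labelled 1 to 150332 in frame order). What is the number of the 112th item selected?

141435

k = 150332/118 = 1274
112th selection = r + (112−1)·k = 21 + 111×1274 = 21 + 141414 = 141435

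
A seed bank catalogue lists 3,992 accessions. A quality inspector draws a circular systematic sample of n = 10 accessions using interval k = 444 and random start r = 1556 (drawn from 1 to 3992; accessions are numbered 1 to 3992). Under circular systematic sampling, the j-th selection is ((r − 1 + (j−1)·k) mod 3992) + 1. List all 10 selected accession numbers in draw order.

1556, 2000, 2444, 2888, 3332, 3776, 228, 672, 1116, 1560

Selection 1: 1556
Selection 2: 1556 + 444 = 2000
Selection 3: 2000 + 444 = 2444
Selection 4: 2444 + 444 = 2888
Selection 5: 2888 + 444 = 3332
Selection 6: 3332 + 444 = 3776
Selection 7: 3776 + 444 = 4220 → 4220 − 3992 = 228
Selection 8: 228 + 444 = 672
Selection 9: 672 + 444 = 1116
Selection 10: 1116 + 444 = 1560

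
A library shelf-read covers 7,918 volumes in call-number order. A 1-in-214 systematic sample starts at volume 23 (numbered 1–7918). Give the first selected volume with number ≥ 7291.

k = 214
Steps past start: ⌈(7291 − 23)/214⌉ = ⌈7268/214⌉ = 34
Selected volume: 23 + 34×214 = 7299

7299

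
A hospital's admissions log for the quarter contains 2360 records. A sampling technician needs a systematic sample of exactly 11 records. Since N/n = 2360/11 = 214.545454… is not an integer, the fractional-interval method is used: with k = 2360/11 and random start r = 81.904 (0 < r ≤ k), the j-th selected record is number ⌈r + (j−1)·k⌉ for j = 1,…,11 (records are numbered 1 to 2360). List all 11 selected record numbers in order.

82, 297, 511, 726, 941, 1155, 1370, 1584, 1799, 2013, 2228

j=1: r + 0k = 81.904 → ⌈·⌉ = 82
j=2: r + 1k = 296.449454… → ⌈·⌉ = 297
j=3: r + 2k = 510.994909… → ⌈·⌉ = 511
j=4: r + 3k = 725.540363… → ⌈·⌉ = 726
j=5: r + 4k = 940.085818… → ⌈·⌉ = 941
j=6: r + 5k = 1154.631272… → ⌈·⌉ = 1155
j=7: r + 6k = 1369.176727… → ⌈·⌉ = 1370
j=8: r + 7k = 1583.722181… → ⌈·⌉ = 1584
j=9: r + 8k = 1798.267636… → ⌈·⌉ = 1799
j=10: r + 9k = 2012.813090… → ⌈·⌉ = 2013
j=11: r + 10k = 2227.358545… → ⌈·⌉ = 2228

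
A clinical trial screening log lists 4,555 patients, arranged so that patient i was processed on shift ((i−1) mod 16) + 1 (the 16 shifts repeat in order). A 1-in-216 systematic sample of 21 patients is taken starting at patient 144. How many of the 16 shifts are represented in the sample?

Consecutive selections differ by k = 216, so their shift numbers differ by 216 mod 16 = 8.
gcd(216, 16) = 8, so the sample visits 16/8 = 2 distinct residues mod 16.
Start 144 is shift 16; the shifts hit are 8, 16.

2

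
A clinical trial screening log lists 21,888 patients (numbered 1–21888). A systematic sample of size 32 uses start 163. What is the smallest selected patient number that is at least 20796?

21367

k = 21888/32 = 684
Steps past start: ⌈(20796 − 163)/684⌉ = ⌈20633/684⌉ = 31
Selected patient: 163 + 31×684 = 21367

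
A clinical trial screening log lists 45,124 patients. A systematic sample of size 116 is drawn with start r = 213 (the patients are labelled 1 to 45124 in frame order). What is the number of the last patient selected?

44948

k = 45124/116 = 389
116th selection = r + (116−1)·k = 213 + 115×389 = 213 + 44735 = 44948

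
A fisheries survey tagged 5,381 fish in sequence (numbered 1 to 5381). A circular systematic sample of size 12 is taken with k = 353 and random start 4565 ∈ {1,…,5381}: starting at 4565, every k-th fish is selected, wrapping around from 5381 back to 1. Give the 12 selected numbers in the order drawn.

Selection 1: 4565
Selection 2: 4565 + 353 = 4918
Selection 3: 4918 + 353 = 5271
Selection 4: 5271 + 353 = 5624 → 5624 − 5381 = 243
Selection 5: 243 + 353 = 596
Selection 6: 596 + 353 = 949
Selection 7: 949 + 353 = 1302
Selection 8: 1302 + 353 = 1655
Selection 9: 1655 + 353 = 2008
Selection 10: 2008 + 353 = 2361
Selection 11: 2361 + 353 = 2714
Selection 12: 2714 + 353 = 3067

4565, 4918, 5271, 243, 596, 949, 1302, 1655, 2008, 2361, 2714, 3067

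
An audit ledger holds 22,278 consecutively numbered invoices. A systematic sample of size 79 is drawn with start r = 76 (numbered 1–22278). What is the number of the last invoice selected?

k = 22278/79 = 282
79th selection = r + (79−1)·k = 76 + 78×282 = 76 + 21996 = 22072

22072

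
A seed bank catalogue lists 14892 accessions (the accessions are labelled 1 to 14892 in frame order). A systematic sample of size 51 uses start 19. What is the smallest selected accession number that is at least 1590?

k = 14892/51 = 292
Steps past start: ⌈(1590 − 19)/292⌉ = ⌈1571/292⌉ = 6
Selected accession: 19 + 6×292 = 1771

1771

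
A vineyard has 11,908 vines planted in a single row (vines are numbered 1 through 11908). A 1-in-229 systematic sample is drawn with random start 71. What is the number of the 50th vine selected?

k = 229
50th selection = r + (50−1)·k = 71 + 49×229 = 71 + 11221 = 11292

11292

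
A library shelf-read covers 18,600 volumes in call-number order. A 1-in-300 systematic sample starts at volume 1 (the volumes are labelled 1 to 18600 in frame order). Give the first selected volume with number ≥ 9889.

9901

k = 300
Steps past start: ⌈(9889 − 1)/300⌉ = ⌈9888/300⌉ = 33
Selected volume: 1 + 33×300 = 9901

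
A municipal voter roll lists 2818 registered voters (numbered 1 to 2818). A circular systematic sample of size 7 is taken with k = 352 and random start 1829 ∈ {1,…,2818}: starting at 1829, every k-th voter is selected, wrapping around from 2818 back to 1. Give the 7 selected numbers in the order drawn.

1829, 2181, 2533, 67, 419, 771, 1123

Selection 1: 1829
Selection 2: 1829 + 352 = 2181
Selection 3: 2181 + 352 = 2533
Selection 4: 2533 + 352 = 2885 → 2885 − 2818 = 67
Selection 5: 67 + 352 = 419
Selection 6: 419 + 352 = 771
Selection 7: 771 + 352 = 1123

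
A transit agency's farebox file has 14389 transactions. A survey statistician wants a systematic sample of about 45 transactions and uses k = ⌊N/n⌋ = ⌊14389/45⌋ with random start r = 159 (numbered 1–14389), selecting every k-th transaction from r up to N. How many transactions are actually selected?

k = ⌊14389/45⌋ = 319
Achieved size = ⌊(14389 − 159)/319⌋ + 1 = ⌊14230/319⌋ + 1 = 44 + 1 = 45
(last selection: 159 + 44×319 = 14195 ≤ 14389; next would be 14514 > 14389)

45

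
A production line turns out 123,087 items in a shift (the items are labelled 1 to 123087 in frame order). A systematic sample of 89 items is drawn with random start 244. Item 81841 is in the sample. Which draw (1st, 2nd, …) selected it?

k = 123087/89 = 1383
position = (81841 − 244)/1383 + 1 = 81597/1383 + 1 = 59 + 1 = 60

60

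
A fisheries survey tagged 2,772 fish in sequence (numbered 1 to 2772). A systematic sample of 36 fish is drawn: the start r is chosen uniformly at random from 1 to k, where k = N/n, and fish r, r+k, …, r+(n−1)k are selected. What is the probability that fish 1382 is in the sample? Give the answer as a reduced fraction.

1/77

k = 2772/36 = 77.
Fish 1382 is selected iff r ≡ 1382 (mod 77); exactly one such r in {1,…,77}.
Inclusion probability = 1/77.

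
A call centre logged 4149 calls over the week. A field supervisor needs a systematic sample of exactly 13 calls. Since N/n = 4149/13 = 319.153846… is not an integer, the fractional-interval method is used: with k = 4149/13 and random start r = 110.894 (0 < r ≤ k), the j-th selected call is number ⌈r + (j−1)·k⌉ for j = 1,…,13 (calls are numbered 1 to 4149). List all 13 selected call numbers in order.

j=1: r + 0k = 110.894 → ⌈·⌉ = 111
j=2: r + 1k = 430.047846… → ⌈·⌉ = 431
j=3: r + 2k = 749.201692… → ⌈·⌉ = 750
j=4: r + 3k = 1068.355538… → ⌈·⌉ = 1069
j=5: r + 4k = 1387.509384… → ⌈·⌉ = 1388
j=6: r + 5k = 1706.663230… → ⌈·⌉ = 1707
j=7: r + 6k = 2025.817076… → ⌈·⌉ = 2026
j=8: r + 7k = 2344.970923… → ⌈·⌉ = 2345
j=9: r + 8k = 2664.124769… → ⌈·⌉ = 2665
j=10: r + 9k = 2983.278615… → ⌈·⌉ = 2984
j=11: r + 10k = 3302.432461… → ⌈·⌉ = 3303
j=12: r + 11k = 3621.586307… → ⌈·⌉ = 3622
j=13: r + 12k = 3940.740153… → ⌈·⌉ = 3941

111, 431, 750, 1069, 1388, 1707, 2026, 2345, 2665, 2984, 3303, 3622, 3941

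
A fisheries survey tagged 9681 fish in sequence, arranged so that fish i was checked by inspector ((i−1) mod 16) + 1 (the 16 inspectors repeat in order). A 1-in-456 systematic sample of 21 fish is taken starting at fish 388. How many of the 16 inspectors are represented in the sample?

2

Consecutive selections differ by k = 456, so their inspector numbers differ by 456 mod 16 = 8.
gcd(456, 16) = 8, so the sample visits 16/8 = 2 distinct residues mod 16.
Start 388 is inspector 4; the inspectors hit are 4, 12.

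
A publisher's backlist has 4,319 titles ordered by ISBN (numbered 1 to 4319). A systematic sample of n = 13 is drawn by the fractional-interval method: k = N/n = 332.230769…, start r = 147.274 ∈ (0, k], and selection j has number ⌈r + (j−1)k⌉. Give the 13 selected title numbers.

j=1: r + 0k = 147.274 → ⌈·⌉ = 148
j=2: r + 1k = 479.504769… → ⌈·⌉ = 480
j=3: r + 2k = 811.735538… → ⌈·⌉ = 812
j=4: r + 3k = 1143.966307… → ⌈·⌉ = 1144
j=5: r + 4k = 1476.197076… → ⌈·⌉ = 1477
j=6: r + 5k = 1808.427846… → ⌈·⌉ = 1809
j=7: r + 6k = 2140.658615… → ⌈·⌉ = 2141
j=8: r + 7k = 2472.889384… → ⌈·⌉ = 2473
j=9: r + 8k = 2805.120153… → ⌈·⌉ = 2806
j=10: r + 9k = 3137.350923… → ⌈·⌉ = 3138
j=11: r + 10k = 3469.581692… → ⌈·⌉ = 3470
j=12: r + 11k = 3801.812461… → ⌈·⌉ = 3802
j=13: r + 12k = 4134.043230… → ⌈·⌉ = 4135

148, 480, 812, 1144, 1477, 1809, 2141, 2473, 2806, 3138, 3470, 3802, 4135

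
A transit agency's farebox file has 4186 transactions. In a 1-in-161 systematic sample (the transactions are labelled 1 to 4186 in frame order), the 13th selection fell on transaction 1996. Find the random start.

64

k = 161
r = 1996 − (13−1)×161 = 1996 − 1932 = 64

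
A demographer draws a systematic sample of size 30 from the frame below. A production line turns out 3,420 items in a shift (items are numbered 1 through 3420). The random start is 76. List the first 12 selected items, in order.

76, 190, 304, 418, 532, 646, 760, 874, 988, 1102, 1216, 1330

k = N/n = 3420/30 = 114
item 1: 76
item 2: 76 + 114 = 190
item 3: 190 + 114 = 304
item 4: 304 + 114 = 418
item 5: 418 + 114 = 532
item 6: 532 + 114 = 646
item 7: 646 + 114 = 760
item 8: 760 + 114 = 874
item 9: 874 + 114 = 988
item 10: 988 + 114 = 1102
item 11: 1102 + 114 = 1216
item 12: 1216 + 114 = 1330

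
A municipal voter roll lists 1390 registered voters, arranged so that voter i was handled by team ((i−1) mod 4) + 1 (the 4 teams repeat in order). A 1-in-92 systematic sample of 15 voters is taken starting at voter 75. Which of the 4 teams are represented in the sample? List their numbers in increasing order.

3

Consecutive selections differ by k = 92, so their team numbers differ by 92 mod 4 = 0.
gcd(92, 4) = 4, so the sample visits 4/4 = 1 distinct residues mod 4.
Start 75 is team 3; the teams hit are 3.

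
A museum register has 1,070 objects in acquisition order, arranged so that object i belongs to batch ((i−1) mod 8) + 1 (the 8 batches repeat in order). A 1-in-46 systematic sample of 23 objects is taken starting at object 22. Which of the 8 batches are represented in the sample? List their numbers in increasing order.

2, 4, 6, 8

Consecutive selections differ by k = 46, so their batch numbers differ by 46 mod 8 = 6.
gcd(46, 8) = 2, so the sample visits 8/2 = 4 distinct residues mod 8.
Start 22 is batch 6; the batches hit are 2, 4, 6, 8.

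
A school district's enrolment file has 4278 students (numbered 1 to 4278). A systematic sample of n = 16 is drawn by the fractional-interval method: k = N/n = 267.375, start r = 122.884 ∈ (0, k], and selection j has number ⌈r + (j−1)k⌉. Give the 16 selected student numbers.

123, 391, 658, 926, 1193, 1460, 1728, 1995, 2262, 2530, 2797, 3065, 3332, 3599, 3867, 4134

j=1: r + 0k = 122.884 → ⌈·⌉ = 123
j=2: r + 1k = 390.259 → ⌈·⌉ = 391
j=3: r + 2k = 657.634 → ⌈·⌉ = 658
j=4: r + 3k = 925.009 → ⌈·⌉ = 926
j=5: r + 4k = 1192.384 → ⌈·⌉ = 1193
j=6: r + 5k = 1459.759 → ⌈·⌉ = 1460
j=7: r + 6k = 1727.134 → ⌈·⌉ = 1728
j=8: r + 7k = 1994.509 → ⌈·⌉ = 1995
j=9: r + 8k = 2261.884 → ⌈·⌉ = 2262
j=10: r + 9k = 2529.259 → ⌈·⌉ = 2530
j=11: r + 10k = 2796.634 → ⌈·⌉ = 2797
j=12: r + 11k = 3064.009 → ⌈·⌉ = 3065
j=13: r + 12k = 3331.384 → ⌈·⌉ = 3332
j=14: r + 13k = 3598.759 → ⌈·⌉ = 3599
j=15: r + 14k = 3866.134 → ⌈·⌉ = 3867
j=16: r + 15k = 4133.509 → ⌈·⌉ = 4134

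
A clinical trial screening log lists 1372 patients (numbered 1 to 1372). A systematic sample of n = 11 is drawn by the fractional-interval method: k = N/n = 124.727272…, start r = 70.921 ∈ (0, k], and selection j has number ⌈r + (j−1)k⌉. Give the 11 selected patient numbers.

j=1: r + 0k = 70.921 → ⌈·⌉ = 71
j=2: r + 1k = 195.648272… → ⌈·⌉ = 196
j=3: r + 2k = 320.375545… → ⌈·⌉ = 321
j=4: r + 3k = 445.102818… → ⌈·⌉ = 446
j=5: r + 4k = 569.830090… → ⌈·⌉ = 570
j=6: r + 5k = 694.557363… → ⌈·⌉ = 695
j=7: r + 6k = 819.284636… → ⌈·⌉ = 820
j=8: r + 7k = 944.011909… → ⌈·⌉ = 945
j=9: r + 8k = 1068.739181… → ⌈·⌉ = 1069
j=10: r + 9k = 1193.466454… → ⌈·⌉ = 1194
j=11: r + 10k = 1318.193727… → ⌈·⌉ = 1319

71, 196, 321, 446, 570, 695, 820, 945, 1069, 1194, 1319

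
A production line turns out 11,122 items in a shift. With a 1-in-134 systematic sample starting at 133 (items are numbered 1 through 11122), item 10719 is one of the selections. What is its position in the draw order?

80

k = 134
position = (10719 − 133)/134 + 1 = 10586/134 + 1 = 79 + 1 = 80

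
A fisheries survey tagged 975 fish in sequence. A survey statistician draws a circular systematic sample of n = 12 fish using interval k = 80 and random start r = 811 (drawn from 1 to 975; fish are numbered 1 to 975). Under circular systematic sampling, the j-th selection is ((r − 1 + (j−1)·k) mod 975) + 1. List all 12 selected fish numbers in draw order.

811, 891, 971, 76, 156, 236, 316, 396, 476, 556, 636, 716

Selection 1: 811
Selection 2: 811 + 80 = 891
Selection 3: 891 + 80 = 971
Selection 4: 971 + 80 = 1051 → 1051 − 975 = 76
Selection 5: 76 + 80 = 156
Selection 6: 156 + 80 = 236
Selection 7: 236 + 80 = 316
Selection 8: 316 + 80 = 396
Selection 9: 396 + 80 = 476
Selection 10: 476 + 80 = 556
Selection 11: 556 + 80 = 636
Selection 12: 636 + 80 = 716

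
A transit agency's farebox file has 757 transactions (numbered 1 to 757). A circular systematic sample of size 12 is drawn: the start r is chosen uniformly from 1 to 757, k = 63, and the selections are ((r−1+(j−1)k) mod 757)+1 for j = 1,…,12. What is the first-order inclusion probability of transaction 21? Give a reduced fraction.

For each position j, as r ranges over 1…757 the j-th selection hits every transaction exactly once, so transaction 21 is selected for exactly 12 of the 757 starts.
Inclusion probability = 12/757.

12/757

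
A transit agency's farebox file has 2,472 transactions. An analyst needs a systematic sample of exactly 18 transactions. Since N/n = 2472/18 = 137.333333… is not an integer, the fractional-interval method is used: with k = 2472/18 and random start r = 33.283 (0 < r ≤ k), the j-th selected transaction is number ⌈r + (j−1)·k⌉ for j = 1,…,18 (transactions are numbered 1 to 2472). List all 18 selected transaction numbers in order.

34, 171, 308, 446, 583, 720, 858, 995, 1132, 1270, 1407, 1544, 1682, 1819, 1956, 2094, 2231, 2368

j=1: r + 0k = 33.283 → ⌈·⌉ = 34
j=2: r + 1k = 170.616333… → ⌈·⌉ = 171
j=3: r + 2k = 307.949666… → ⌈·⌉ = 308
j=4: r + 3k = 445.283 → ⌈·⌉ = 446
j=5: r + 4k = 582.616333… → ⌈·⌉ = 583
j=6: r + 5k = 719.949666… → ⌈·⌉ = 720
j=7: r + 6k = 857.283 → ⌈·⌉ = 858
j=8: r + 7k = 994.616333… → ⌈·⌉ = 995
j=9: r + 8k = 1131.949666… → ⌈·⌉ = 1132
j=10: r + 9k = 1269.283 → ⌈·⌉ = 1270
j=11: r + 10k = 1406.616333… → ⌈·⌉ = 1407
j=12: r + 11k = 1543.949666… → ⌈·⌉ = 1544
j=13: r + 12k = 1681.283 → ⌈·⌉ = 1682
j=14: r + 13k = 1818.616333… → ⌈·⌉ = 1819
j=15: r + 14k = 1955.949666… → ⌈·⌉ = 1956
j=16: r + 15k = 2093.283 → ⌈·⌉ = 2094
j=17: r + 16k = 2230.616333… → ⌈·⌉ = 2231
j=18: r + 17k = 2367.949666… → ⌈·⌉ = 2368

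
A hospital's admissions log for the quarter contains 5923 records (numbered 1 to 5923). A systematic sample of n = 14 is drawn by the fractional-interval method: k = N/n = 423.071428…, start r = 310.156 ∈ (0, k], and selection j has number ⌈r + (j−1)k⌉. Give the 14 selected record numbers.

j=1: r + 0k = 310.156 → ⌈·⌉ = 311
j=2: r + 1k = 733.227428… → ⌈·⌉ = 734
j=3: r + 2k = 1156.298857… → ⌈·⌉ = 1157
j=4: r + 3k = 1579.370285… → ⌈·⌉ = 1580
j=5: r + 4k = 2002.441714… → ⌈·⌉ = 2003
j=6: r + 5k = 2425.513142… → ⌈·⌉ = 2426
j=7: r + 6k = 2848.584571… → ⌈·⌉ = 2849
j=8: r + 7k = 3271.656 → ⌈·⌉ = 3272
j=9: r + 8k = 3694.727428… → ⌈·⌉ = 3695
j=10: r + 9k = 4117.798857… → ⌈·⌉ = 4118
j=11: r + 10k = 4540.870285… → ⌈·⌉ = 4541
j=12: r + 11k = 4963.941714… → ⌈·⌉ = 4964
j=13: r + 12k = 5387.013142… → ⌈·⌉ = 5388
j=14: r + 13k = 5810.084571… → ⌈·⌉ = 5811

311, 734, 1157, 1580, 2003, 2426, 2849, 3272, 3695, 4118, 4541, 4964, 5388, 5811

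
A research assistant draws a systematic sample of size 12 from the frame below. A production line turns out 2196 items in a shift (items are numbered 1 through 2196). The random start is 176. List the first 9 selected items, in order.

176, 359, 542, 725, 908, 1091, 1274, 1457, 1640

k = N/n = 2196/12 = 183
item 1: 176
item 2: 176 + 183 = 359
item 3: 359 + 183 = 542
item 4: 542 + 183 = 725
item 5: 725 + 183 = 908
item 6: 908 + 183 = 1091
item 7: 1091 + 183 = 1274
item 8: 1274 + 183 = 1457
item 9: 1457 + 183 = 1640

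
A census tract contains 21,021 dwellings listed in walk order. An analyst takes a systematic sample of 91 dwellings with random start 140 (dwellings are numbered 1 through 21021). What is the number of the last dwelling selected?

k = 21021/91 = 231
91st selection = r + (91−1)·k = 140 + 90×231 = 140 + 20790 = 20930

20930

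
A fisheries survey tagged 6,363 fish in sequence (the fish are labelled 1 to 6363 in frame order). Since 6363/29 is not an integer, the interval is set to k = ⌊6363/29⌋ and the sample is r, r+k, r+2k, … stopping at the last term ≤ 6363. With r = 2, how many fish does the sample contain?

30

k = ⌊6363/29⌋ = 219
Achieved size = ⌊(6363 − 2)/219⌋ + 1 = ⌊6361/219⌋ + 1 = 29 + 1 = 30
(last selection: 2 + 29×219 = 6353 ≤ 6363; next would be 6572 > 6363)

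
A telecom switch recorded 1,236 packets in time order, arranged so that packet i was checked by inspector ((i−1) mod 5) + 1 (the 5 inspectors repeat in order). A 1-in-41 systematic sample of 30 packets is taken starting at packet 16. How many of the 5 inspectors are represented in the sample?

5

Consecutive selections differ by k = 41, so their inspector numbers differ by 41 mod 5 = 1.
gcd(41, 5) = 1, so the sample visits 5/1 = 5 distinct residues mod 5.
Start 16 is inspector 1; the inspectors hit are 1, 2, 3, 4, 5.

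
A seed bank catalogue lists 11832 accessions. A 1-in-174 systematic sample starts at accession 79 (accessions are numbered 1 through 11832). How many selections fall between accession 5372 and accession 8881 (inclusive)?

20

k = 174
First selection ≥ 5372: 79 + ⌈(5372−79)/174⌉·174 = 79 + 31×174 = 5473
Last selection ≤ 8881: 79 + ⌊(8881−79)/174⌋·174 = 79 + 50×174 = 8779
Count = 50 − 31 + 1 = 20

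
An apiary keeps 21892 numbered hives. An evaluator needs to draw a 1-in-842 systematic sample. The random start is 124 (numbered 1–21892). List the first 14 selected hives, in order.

124, 966, 1808, 2650, 3492, 4334, 5176, 6018, 6860, 7702, 8544, 9386, 10228, 11070

hive 1: 124
hive 2: 124 + 842 = 966
hive 3: 966 + 842 = 1808
hive 4: 1808 + 842 = 2650
hive 5: 2650 + 842 = 3492
hive 6: 3492 + 842 = 4334
hive 7: 4334 + 842 = 5176
hive 8: 5176 + 842 = 6018
hive 9: 6018 + 842 = 6860
hive 10: 6860 + 842 = 7702
hive 11: 7702 + 842 = 8544
hive 12: 8544 + 842 = 9386
hive 13: 9386 + 842 = 10228
hive 14: 10228 + 842 = 11070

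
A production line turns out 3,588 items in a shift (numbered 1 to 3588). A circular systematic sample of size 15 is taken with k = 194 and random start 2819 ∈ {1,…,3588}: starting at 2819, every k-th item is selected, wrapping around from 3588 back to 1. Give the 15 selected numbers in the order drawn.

2819, 3013, 3207, 3401, 7, 201, 395, 589, 783, 977, 1171, 1365, 1559, 1753, 1947

Selection 1: 2819
Selection 2: 2819 + 194 = 3013
Selection 3: 3013 + 194 = 3207
Selection 4: 3207 + 194 = 3401
Selection 5: 3401 + 194 = 3595 → 3595 − 3588 = 7
Selection 6: 7 + 194 = 201
Selection 7: 201 + 194 = 395
Selection 8: 395 + 194 = 589
Selection 9: 589 + 194 = 783
Selection 10: 783 + 194 = 977
Selection 11: 977 + 194 = 1171
Selection 12: 1171 + 194 = 1365
Selection 13: 1365 + 194 = 1559
Selection 14: 1559 + 194 = 1753
Selection 15: 1753 + 194 = 1947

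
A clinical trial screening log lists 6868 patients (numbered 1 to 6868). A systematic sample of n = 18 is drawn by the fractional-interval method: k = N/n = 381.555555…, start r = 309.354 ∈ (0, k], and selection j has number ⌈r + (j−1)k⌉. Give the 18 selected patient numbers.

310, 691, 1073, 1455, 1836, 2218, 2599, 2981, 3362, 3744, 4125, 4507, 4889, 5270, 5652, 6033, 6415, 6796

j=1: r + 0k = 309.354 → ⌈·⌉ = 310
j=2: r + 1k = 690.909555… → ⌈·⌉ = 691
j=3: r + 2k = 1072.465111… → ⌈·⌉ = 1073
j=4: r + 3k = 1454.020666… → ⌈·⌉ = 1455
j=5: r + 4k = 1835.576222… → ⌈·⌉ = 1836
j=6: r + 5k = 2217.131777… → ⌈·⌉ = 2218
j=7: r + 6k = 2598.687333… → ⌈·⌉ = 2599
j=8: r + 7k = 2980.242888… → ⌈·⌉ = 2981
j=9: r + 8k = 3361.798444… → ⌈·⌉ = 3362
j=10: r + 9k = 3743.354 → ⌈·⌉ = 3744
j=11: r + 10k = 4124.909555… → ⌈·⌉ = 4125
j=12: r + 11k = 4506.465111… → ⌈·⌉ = 4507
j=13: r + 12k = 4888.020666… → ⌈·⌉ = 4889
j=14: r + 13k = 5269.576222… → ⌈·⌉ = 5270
j=15: r + 14k = 5651.131777… → ⌈·⌉ = 5652
j=16: r + 15k = 6032.687333… → ⌈·⌉ = 6033
j=17: r + 16k = 6414.242888… → ⌈·⌉ = 6415
j=18: r + 17k = 6795.798444… → ⌈·⌉ = 6796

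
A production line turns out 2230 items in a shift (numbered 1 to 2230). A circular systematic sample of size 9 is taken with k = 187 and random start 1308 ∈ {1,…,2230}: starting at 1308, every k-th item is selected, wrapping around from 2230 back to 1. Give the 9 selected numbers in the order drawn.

Selection 1: 1308
Selection 2: 1308 + 187 = 1495
Selection 3: 1495 + 187 = 1682
Selection 4: 1682 + 187 = 1869
Selection 5: 1869 + 187 = 2056
Selection 6: 2056 + 187 = 2243 → 2243 − 2230 = 13
Selection 7: 13 + 187 = 200
Selection 8: 200 + 187 = 387
Selection 9: 387 + 187 = 574

1308, 1495, 1682, 1869, 2056, 13, 200, 387, 574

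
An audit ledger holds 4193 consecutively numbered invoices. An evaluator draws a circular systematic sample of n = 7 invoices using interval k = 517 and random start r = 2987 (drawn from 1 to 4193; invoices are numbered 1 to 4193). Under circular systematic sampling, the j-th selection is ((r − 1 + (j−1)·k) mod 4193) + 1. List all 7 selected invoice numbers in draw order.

2987, 3504, 4021, 345, 862, 1379, 1896

Selection 1: 2987
Selection 2: 2987 + 517 = 3504
Selection 3: 3504 + 517 = 4021
Selection 4: 4021 + 517 = 4538 → 4538 − 4193 = 345
Selection 5: 345 + 517 = 862
Selection 6: 862 + 517 = 1379
Selection 7: 1379 + 517 = 1896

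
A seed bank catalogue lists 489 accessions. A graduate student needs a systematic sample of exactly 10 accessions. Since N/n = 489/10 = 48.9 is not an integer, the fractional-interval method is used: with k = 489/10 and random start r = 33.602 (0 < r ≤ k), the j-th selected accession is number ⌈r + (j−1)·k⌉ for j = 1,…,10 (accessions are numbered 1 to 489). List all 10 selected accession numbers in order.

34, 83, 132, 181, 230, 279, 328, 376, 425, 474

j=1: r + 0k = 33.602 → ⌈·⌉ = 34
j=2: r + 1k = 82.502 → ⌈·⌉ = 83
j=3: r + 2k = 131.402 → ⌈·⌉ = 132
j=4: r + 3k = 180.302 → ⌈·⌉ = 181
j=5: r + 4k = 229.202 → ⌈·⌉ = 230
j=6: r + 5k = 278.102 → ⌈·⌉ = 279
j=7: r + 6k = 327.002 → ⌈·⌉ = 328
j=8: r + 7k = 375.902 → ⌈·⌉ = 376
j=9: r + 8k = 424.802 → ⌈·⌉ = 425
j=10: r + 9k = 473.702 → ⌈·⌉ = 474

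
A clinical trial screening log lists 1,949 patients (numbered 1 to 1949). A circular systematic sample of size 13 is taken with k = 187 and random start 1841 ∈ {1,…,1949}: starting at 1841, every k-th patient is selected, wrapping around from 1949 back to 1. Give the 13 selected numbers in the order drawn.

Selection 1: 1841
Selection 2: 1841 + 187 = 2028 → 2028 − 1949 = 79
Selection 3: 79 + 187 = 266
Selection 4: 266 + 187 = 453
Selection 5: 453 + 187 = 640
Selection 6: 640 + 187 = 827
Selection 7: 827 + 187 = 1014
Selection 8: 1014 + 187 = 1201
Selection 9: 1201 + 187 = 1388
Selection 10: 1388 + 187 = 1575
Selection 11: 1575 + 187 = 1762
Selection 12: 1762 + 187 = 1949
Selection 13: 1949 + 187 = 2136 → 2136 − 1949 = 187

1841, 79, 266, 453, 640, 827, 1014, 1201, 1388, 1575, 1762, 1949, 187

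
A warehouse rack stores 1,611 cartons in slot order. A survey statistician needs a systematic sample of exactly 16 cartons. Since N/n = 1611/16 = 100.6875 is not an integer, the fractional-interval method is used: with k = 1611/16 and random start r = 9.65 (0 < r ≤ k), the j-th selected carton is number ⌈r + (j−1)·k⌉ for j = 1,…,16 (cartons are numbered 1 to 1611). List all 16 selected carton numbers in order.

10, 111, 212, 312, 413, 514, 614, 715, 816, 916, 1017, 1118, 1218, 1319, 1420, 1520

j=1: r + 0k = 9.65 → ⌈·⌉ = 10
j=2: r + 1k = 110.3375 → ⌈·⌉ = 111
j=3: r + 2k = 211.025 → ⌈·⌉ = 212
j=4: r + 3k = 311.7125 → ⌈·⌉ = 312
j=5: r + 4k = 412.4 → ⌈·⌉ = 413
j=6: r + 5k = 513.0875 → ⌈·⌉ = 514
j=7: r + 6k = 613.775 → ⌈·⌉ = 614
j=8: r + 7k = 714.4625 → ⌈·⌉ = 715
j=9: r + 8k = 815.15 → ⌈·⌉ = 816
j=10: r + 9k = 915.8375 → ⌈·⌉ = 916
j=11: r + 10k = 1016.525 → ⌈·⌉ = 1017
j=12: r + 11k = 1117.2125 → ⌈·⌉ = 1118
j=13: r + 12k = 1217.9 → ⌈·⌉ = 1218
j=14: r + 13k = 1318.5875 → ⌈·⌉ = 1319
j=15: r + 14k = 1419.275 → ⌈·⌉ = 1420
j=16: r + 15k = 1519.9625 → ⌈·⌉ = 1520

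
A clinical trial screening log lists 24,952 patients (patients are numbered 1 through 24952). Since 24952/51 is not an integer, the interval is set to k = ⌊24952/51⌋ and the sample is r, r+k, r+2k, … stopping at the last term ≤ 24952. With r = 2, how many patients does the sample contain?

k = ⌊24952/51⌋ = 489
Achieved size = ⌊(24952 − 2)/489⌋ + 1 = ⌊24950/489⌋ + 1 = 51 + 1 = 52
(last selection: 2 + 51×489 = 24941 ≤ 24952; next would be 25430 > 24952)

52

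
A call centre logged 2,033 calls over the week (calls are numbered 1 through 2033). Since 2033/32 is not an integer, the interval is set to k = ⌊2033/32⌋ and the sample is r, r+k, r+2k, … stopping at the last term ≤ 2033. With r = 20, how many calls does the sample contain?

32

k = ⌊2033/32⌋ = 63
Achieved size = ⌊(2033 − 20)/63⌋ + 1 = ⌊2013/63⌋ + 1 = 31 + 1 = 32
(last selection: 20 + 31×63 = 1973 ≤ 2033; next would be 2036 > 2033)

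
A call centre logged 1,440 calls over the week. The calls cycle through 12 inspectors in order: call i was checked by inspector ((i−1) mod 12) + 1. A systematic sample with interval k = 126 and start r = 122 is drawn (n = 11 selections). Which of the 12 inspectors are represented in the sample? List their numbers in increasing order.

Consecutive selections differ by k = 126, so their inspector numbers differ by 126 mod 12 = 6.
gcd(126, 12) = 6, so the sample visits 12/6 = 2 distinct residues mod 12.
Start 122 is inspector 2; the inspectors hit are 2, 8.

2, 8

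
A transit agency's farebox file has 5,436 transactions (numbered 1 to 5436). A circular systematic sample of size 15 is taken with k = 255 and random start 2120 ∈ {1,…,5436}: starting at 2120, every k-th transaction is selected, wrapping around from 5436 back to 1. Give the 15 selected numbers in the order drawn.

2120, 2375, 2630, 2885, 3140, 3395, 3650, 3905, 4160, 4415, 4670, 4925, 5180, 5435, 254

Selection 1: 2120
Selection 2: 2120 + 255 = 2375
Selection 3: 2375 + 255 = 2630
Selection 4: 2630 + 255 = 2885
Selection 5: 2885 + 255 = 3140
Selection 6: 3140 + 255 = 3395
Selection 7: 3395 + 255 = 3650
Selection 8: 3650 + 255 = 3905
Selection 9: 3905 + 255 = 4160
Selection 10: 4160 + 255 = 4415
Selection 11: 4415 + 255 = 4670
Selection 12: 4670 + 255 = 4925
Selection 13: 4925 + 255 = 5180
Selection 14: 5180 + 255 = 5435
Selection 15: 5435 + 255 = 5690 → 5690 − 5436 = 254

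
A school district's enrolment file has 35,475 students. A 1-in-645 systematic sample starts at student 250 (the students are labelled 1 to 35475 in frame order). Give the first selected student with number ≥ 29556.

k = 645
Steps past start: ⌈(29556 − 250)/645⌉ = ⌈29306/645⌉ = 46
Selected student: 250 + 46×645 = 29920

29920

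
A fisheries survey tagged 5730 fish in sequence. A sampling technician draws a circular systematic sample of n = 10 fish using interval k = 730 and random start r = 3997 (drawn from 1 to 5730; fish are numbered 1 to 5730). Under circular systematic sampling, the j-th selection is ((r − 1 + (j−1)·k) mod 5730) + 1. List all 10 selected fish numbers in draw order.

Selection 1: 3997
Selection 2: 3997 + 730 = 4727
Selection 3: 4727 + 730 = 5457
Selection 4: 5457 + 730 = 6187 → 6187 − 5730 = 457
Selection 5: 457 + 730 = 1187
Selection 6: 1187 + 730 = 1917
Selection 7: 1917 + 730 = 2647
Selection 8: 2647 + 730 = 3377
Selection 9: 3377 + 730 = 4107
Selection 10: 4107 + 730 = 4837

3997, 4727, 5457, 457, 1187, 1917, 2647, 3377, 4107, 4837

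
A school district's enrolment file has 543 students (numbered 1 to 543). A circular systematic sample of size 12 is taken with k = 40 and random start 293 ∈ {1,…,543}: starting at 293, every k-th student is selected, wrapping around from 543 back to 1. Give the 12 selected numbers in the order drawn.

Selection 1: 293
Selection 2: 293 + 40 = 333
Selection 3: 333 + 40 = 373
Selection 4: 373 + 40 = 413
Selection 5: 413 + 40 = 453
Selection 6: 453 + 40 = 493
Selection 7: 493 + 40 = 533
Selection 8: 533 + 40 = 573 → 573 − 543 = 30
Selection 9: 30 + 40 = 70
Selection 10: 70 + 40 = 110
Selection 11: 110 + 40 = 150
Selection 12: 150 + 40 = 190

293, 333, 373, 413, 453, 493, 533, 30, 70, 110, 150, 190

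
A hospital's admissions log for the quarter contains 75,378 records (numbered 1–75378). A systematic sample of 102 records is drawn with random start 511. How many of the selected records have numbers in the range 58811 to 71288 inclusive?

17

k = 75378/102 = 739
First selection ≥ 58811: 511 + ⌈(58811−511)/739⌉·739 = 511 + 79×739 = 58892
Last selection ≤ 71288: 511 + ⌊(71288−511)/739⌋·739 = 511 + 95×739 = 70716
Count = 95 − 79 + 1 = 17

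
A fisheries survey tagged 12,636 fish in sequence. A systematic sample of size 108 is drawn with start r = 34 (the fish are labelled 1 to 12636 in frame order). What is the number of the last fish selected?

k = 12636/108 = 117
108th selection = r + (108−1)·k = 34 + 107×117 = 34 + 12519 = 12553

12553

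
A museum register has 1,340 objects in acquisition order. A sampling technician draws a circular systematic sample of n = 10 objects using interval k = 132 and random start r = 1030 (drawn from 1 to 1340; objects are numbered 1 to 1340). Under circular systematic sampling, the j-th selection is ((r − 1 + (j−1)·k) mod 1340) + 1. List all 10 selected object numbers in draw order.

Selection 1: 1030
Selection 2: 1030 + 132 = 1162
Selection 3: 1162 + 132 = 1294
Selection 4: 1294 + 132 = 1426 → 1426 − 1340 = 86
Selection 5: 86 + 132 = 218
Selection 6: 218 + 132 = 350
Selection 7: 350 + 132 = 482
Selection 8: 482 + 132 = 614
Selection 9: 614 + 132 = 746
Selection 10: 746 + 132 = 878

1030, 1162, 1294, 86, 218, 350, 482, 614, 746, 878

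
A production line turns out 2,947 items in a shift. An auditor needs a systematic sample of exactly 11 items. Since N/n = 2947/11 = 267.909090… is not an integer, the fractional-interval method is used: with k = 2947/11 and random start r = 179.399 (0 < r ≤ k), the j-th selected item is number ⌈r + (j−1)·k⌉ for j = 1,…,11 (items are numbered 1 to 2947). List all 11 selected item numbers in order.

180, 448, 716, 984, 1252, 1519, 1787, 2055, 2323, 2591, 2859

j=1: r + 0k = 179.399 → ⌈·⌉ = 180
j=2: r + 1k = 447.308090… → ⌈·⌉ = 448
j=3: r + 2k = 715.217181… → ⌈·⌉ = 716
j=4: r + 3k = 983.126272… → ⌈·⌉ = 984
j=5: r + 4k = 1251.035363… → ⌈·⌉ = 1252
j=6: r + 5k = 1518.944454… → ⌈·⌉ = 1519
j=7: r + 6k = 1786.853545… → ⌈·⌉ = 1787
j=8: r + 7k = 2054.762636… → ⌈·⌉ = 2055
j=9: r + 8k = 2322.671727… → ⌈·⌉ = 2323
j=10: r + 9k = 2590.580818… → ⌈·⌉ = 2591
j=11: r + 10k = 2858.489909… → ⌈·⌉ = 2859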